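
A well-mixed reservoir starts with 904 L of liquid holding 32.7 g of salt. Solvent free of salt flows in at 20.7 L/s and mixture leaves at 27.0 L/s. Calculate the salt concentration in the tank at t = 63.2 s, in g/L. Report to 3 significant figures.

Total volume: dV/dt = Q_in − Q_out = -6.3000 L/s, so V(t) = 904 − 6.3000 t and V(63.2) = 505.84 L.
Solute balance: dm/dt = 0 − Q_out C = −Q_out m/V(t).
dm/m = −Q_out dt/(V₀ − 6.3000 t); integrating gives ln(m/m₀) = −(Q_out/(Q_in−Q_out)) ln(V/V₀).
m = m₀ (V₀/V)^(Q_out/(Q_in−Q_out)) = 32.7 × (904/505.84)^(-4.2857) = 2.7157 g.
C = m/V = 2.7157/505.84 = 0.0053687 g/L.

0.00537 g/L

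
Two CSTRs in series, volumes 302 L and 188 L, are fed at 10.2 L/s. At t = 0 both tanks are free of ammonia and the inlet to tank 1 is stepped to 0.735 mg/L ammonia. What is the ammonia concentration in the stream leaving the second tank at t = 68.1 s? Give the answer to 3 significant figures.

0.570 mg/L

Each tank obeys Vᵢ dCᵢ/dt = Q(Cᵢ₋₁ − Cᵢ), so τᵢ = Vᵢ/Q.
τ₁ = 302/10.2 = 29.608 s; τ₂ = 188/10.2 = 18.431 s.
Solving the cascade with C₁(0)=C₂(0)=0 gives C₂(t) = C_in[1 − (τ₁ e^(−t/τ₁) − τ₂ e^(−t/τ₂))/(τ₁ − τ₂)].
At t = 68.1: e^(−t/τ₁) = 0.10025, e^(−t/τ₂) = 0.024853.
C₂ = 0.735·[1 − (29.608·0.10025 − 18.431·0.024853)/(11.176)] = 0.735·0.77540 = 0.56992 mg/L.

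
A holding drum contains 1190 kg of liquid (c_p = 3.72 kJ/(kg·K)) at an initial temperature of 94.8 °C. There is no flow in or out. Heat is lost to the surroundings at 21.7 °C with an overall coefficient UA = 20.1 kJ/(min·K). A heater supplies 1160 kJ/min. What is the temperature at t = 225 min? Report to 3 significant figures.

First-law balance (no shaft work): M c_p dT/dt = −UA(T − T_amb) + Q̇.
dT/dt = (T_ss − T)/τ with T_ss = T_amb + Q̇/UA = 21.7 + 1160/20.1 = 79.411 °C, τ = M c_p/UA = 1190·3.72/20.1 = 220.24 min.
Solution: T(t) = T_ss + (T₀ − T_ss) e^(−t/τ).
T(225) = 79.411 + (15.389)·0.36001 = 84.952 °C.

85.0 °C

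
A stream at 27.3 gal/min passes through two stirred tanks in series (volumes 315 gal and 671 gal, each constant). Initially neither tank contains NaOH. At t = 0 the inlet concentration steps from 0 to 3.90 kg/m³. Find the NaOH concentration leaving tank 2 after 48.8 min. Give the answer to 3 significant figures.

2.94 kg/m³

Species balance on tank i: dCᵢ/dt = (Cᵢ₋₁ − Cᵢ)/τᵢ with τᵢ = Vᵢ/Q.
τ₁ = 315/27.3 = 11.538 min; τ₂ = 671/27.3 = 24.579 min.
Tank 1: C₁ = C_in(1 − e^(−t/τ₁)). Tank 2 (τ₁ ≠ τ₂): C₂ = C_in[1 − (τ₁ e^(−t/τ₁) − τ₂ e^(−t/τ₂))/(τ₁ − τ₂)].
At t = 48.8: e^(−t/τ₁) = 0.014562, e^(−t/τ₂) = 0.13732.
C₂ = 3.90·[1 − (11.538·0.014562 − 24.579·0.13732)/(-13.040)] = 3.90·0.75406 = 2.9408 kg/m³.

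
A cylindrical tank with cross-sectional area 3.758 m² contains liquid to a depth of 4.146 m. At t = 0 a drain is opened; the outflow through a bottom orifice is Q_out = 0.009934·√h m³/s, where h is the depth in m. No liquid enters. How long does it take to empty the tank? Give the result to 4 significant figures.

Mass balance (ρ constant): A dh/dt = −0.009934 √h.
∫ h^(−1/2) dh = −(0.009934/A) ∫ dt, giving 2√h = 2√h₀ − (0.009934/A) t.
Tank is empty when √h = 0: t_empty = 2A√h₀/0.009934.
t_empty = 2·3.758·√4.146/0.009934 = 7.51600·2.03617/0.009934 = 1540.56 s.

1541 s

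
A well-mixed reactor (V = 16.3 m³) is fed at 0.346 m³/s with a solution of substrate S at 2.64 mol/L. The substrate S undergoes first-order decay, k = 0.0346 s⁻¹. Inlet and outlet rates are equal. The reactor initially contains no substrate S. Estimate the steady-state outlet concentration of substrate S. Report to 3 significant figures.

Species balance: V dC/dt = Q C_in − Q C − k V C.
Steady state (dC/dt = 0): C_ss = Q C_in/(Q + kV) = C_in/(1 + kV/Q).
C_ss = 0.346·2.64/(0.346 + 0.0346·16.3) = 0.91344/0.90998 = 1.0038 mol/L.

1.00 mol/L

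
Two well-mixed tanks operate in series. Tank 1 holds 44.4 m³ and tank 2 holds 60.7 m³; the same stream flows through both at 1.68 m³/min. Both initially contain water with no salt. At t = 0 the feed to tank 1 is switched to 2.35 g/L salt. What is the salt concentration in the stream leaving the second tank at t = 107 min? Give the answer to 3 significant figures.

Each tank obeys Vᵢ dCᵢ/dt = Q(Cᵢ₋₁ − Cᵢ), so τᵢ = Vᵢ/Q.
τ₁ = 44.4/1.68 = 26.429 min; τ₂ = 60.7/1.68 = 36.131 min.
Tank 1: C₁ = C_in(1 − e^(−t/τ₁)). Tank 2 (τ₁ ≠ τ₂): C₂ = C_in[1 − (τ₁ e^(−t/τ₁) − τ₂ e^(−t/τ₂))/(τ₁ − τ₂)].
At t = 107: e^(−t/τ₁) = 0.017446, e^(−t/τ₂) = 0.051744.
C₂ = 2.35·[1 − (26.429·0.017446 − 36.131·0.051744)/(-9.7024)] = 2.35·0.85483 = 2.0089 g/L.

2.01 g/L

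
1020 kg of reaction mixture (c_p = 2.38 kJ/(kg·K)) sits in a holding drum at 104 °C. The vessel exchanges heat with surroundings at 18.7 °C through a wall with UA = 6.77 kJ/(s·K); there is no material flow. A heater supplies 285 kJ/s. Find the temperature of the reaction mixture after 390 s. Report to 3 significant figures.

75.4 °C

Lumped-capacitance energy balance: M c_p dT/dt = UA(T_amb − T) + Q̇.
dT/dt = (T_ss − T)/τ with T_ss = T_amb + Q̇/UA = 18.7 + 285/6.77 = 60.797 °C, τ = M c_p/UA = 1020·2.38/6.77 = 358.58 s.
Integrating: T(t) = T_ss + (T₀ − T_ss) e^(−t/τ).
T(390) = 60.797 + (43.203)·0.33702 = 75.358 °C.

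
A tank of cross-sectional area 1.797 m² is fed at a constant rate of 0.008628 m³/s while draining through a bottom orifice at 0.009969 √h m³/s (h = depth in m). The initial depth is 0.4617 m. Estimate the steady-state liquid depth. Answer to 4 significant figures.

Unsteady balance on liquid volume: A dh/dt = Q_in − 0.009969 √h. At steady state dh/dt = 0:
Q_in = 0.009969 √h_ss ⇒ √h_ss = 0.008628/0.009969 = 0.865483.
h_ss = 0.865483² = 0.749061 m. (Since h₀ = 0.4617 m < h_ss, the level will rise toward this value.)

0.7491 m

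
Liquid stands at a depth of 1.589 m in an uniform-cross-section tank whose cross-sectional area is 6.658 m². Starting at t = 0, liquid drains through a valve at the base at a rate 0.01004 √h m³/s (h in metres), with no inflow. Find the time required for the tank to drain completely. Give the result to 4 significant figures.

1672 s

With no inflow, A dh/dt = −0.01004 √h.
∫ h^(−1/2) dh = −(0.01004/A) ∫ dt, giving 2√h = 2√h₀ − (0.01004/A) t.
Tank is empty when √h = 0: t_empty = 2A√h₀/0.01004.
t_empty = 2·6.658·√1.589/0.01004 = 13.3160·1.26056/0.01004 = 1671.87 s.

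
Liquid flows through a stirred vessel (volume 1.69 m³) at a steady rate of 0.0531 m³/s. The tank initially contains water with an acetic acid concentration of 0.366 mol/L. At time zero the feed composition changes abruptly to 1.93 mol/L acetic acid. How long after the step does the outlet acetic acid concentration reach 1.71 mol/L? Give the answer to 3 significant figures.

Unsteady species balance (constant V, well mixed): V dC/dt = Q(C_in − C), so τ = V/Q = 31.827 s.
C(t) = C_in + (C₀ − C_in) e^(−t/τ). Set C = 1.71 and solve for t:
e^(−t/τ) = (C − C_in)/(C₀ − C_in) = (1.71 − 1.93)/(0.366 − 1.93) = 0.14066
t = −τ ln(…) = 31.827 × 1.9614 = 62.424 s.

62.4 s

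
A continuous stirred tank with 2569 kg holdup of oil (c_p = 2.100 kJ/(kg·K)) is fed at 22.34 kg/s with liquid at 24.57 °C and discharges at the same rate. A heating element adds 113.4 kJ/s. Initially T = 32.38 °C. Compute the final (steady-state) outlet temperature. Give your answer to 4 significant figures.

Heat balance on the well-mixed liquid: M c_p dT/dt = ṁ c_p (T_in − T) + 113.4.
At steady state dT/dt = 0 ⇒ T_ss = T_in + Q̇/(ṁ c_p) = 24.57 + 113.4/(22.34·2.100) = 26.9872 °C.

26.99 °C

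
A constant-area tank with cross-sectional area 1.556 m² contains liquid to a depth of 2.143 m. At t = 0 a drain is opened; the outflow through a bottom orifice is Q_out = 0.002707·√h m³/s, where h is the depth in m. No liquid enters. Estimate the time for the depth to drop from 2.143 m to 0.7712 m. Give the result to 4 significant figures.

A dh/dt = −Q_out = −0.002707 √h.
This is separable: 2 d(√h)/dt = −0.002707/A, so √h = √h₀ − (0.002707/(2A)) t.
t = 2A(√h₀ − √h)/0.002707 = 2·1.556·(√2.143 − √0.7712)/0.002707
  = 3.11200 × (1.46390 − 0.878180) / 0.002707 = 673.350 s.

673.3 s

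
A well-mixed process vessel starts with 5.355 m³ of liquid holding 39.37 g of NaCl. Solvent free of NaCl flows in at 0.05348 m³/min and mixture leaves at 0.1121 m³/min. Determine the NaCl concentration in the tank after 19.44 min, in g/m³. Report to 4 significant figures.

Total volume: dV/dt = Q_in − Q_out = -0.0586200 m³/min, so V(t) = 5.355 − 0.0586200 t and V(19.44) = 4.21543 m³.
Species balance (pure solvent in): dm/dt = −Q_out · m/V(t).
dm/m = −Q_out dt/(V₀ − 0.0586200 t); integrating gives ln(m/m₀) = −(Q_out/(Q_in−Q_out)) ln(V/V₀).
m = m₀ (V₀/V)^(Q_out/(Q_in−Q_out)) = 39.37 × (5.355/4.21543)^(-1.91232) = 24.9139 g.
C = m/V = 24.9139/4.21543 = 5.91017 g/m³.

5.910 g/m³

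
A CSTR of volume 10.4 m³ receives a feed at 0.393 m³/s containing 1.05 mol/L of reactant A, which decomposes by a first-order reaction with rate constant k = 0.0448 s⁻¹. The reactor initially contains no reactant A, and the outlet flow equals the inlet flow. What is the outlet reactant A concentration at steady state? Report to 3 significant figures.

Species balance: V dC/dt = Q C_in − Q C − k V C.
Steady state (dC/dt = 0): C_ss = Q C_in/(Q + kV) = C_in/(1 + kV/Q).
C_ss = 0.393·1.05/(0.393 + 0.0448·10.4) = 0.41265/0.85892 = 0.48043 mol/L.

0.480 mol/L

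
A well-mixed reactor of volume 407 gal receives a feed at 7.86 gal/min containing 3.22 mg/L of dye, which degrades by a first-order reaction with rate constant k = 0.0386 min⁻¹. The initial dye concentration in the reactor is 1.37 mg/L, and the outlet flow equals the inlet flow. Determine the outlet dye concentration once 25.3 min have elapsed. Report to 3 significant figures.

Accumulation = in − out − consumed: V dC/dt = Q C_in − Q C − k V C.
This is linear with rate a = Q/V + k = 0.057912 min⁻¹.
C_ss = Q C_in/(Q + kV) = 1.0738 mg/L; C(t) = C_ss + (C₀ − C_ss) e^(−a t).
C(25.3) = 1.0738 + (0.29622)·e^(−0.057912·25.3) = 1.0738 + (0.29622)·0.23104 = 1.1422 mg/L.

1.14 mg/L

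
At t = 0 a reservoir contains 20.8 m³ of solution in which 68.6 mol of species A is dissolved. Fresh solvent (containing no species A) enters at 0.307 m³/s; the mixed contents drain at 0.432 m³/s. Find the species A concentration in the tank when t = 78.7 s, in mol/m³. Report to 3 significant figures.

Total volume: dV/dt = Q_in − Q_out = -0.12500 m³/s, so V(t) = 20.8 − 0.12500 t and V(78.7) = 10.963 m³.
Solute balance: dm/dt = 0 − Q_out C = −Q_out m/V(t).
Separate: dm/m = −Q_out dt/V(t) ⇒ ln(m/m₀) = −(Q_out/(Q_in−Q_out)) ln(V/V₀).
m = m₀ (V₀/V)^(Q_out/(Q_in−Q_out)) = 68.6 × (20.8/10.963)^(-3.4560) = 7.4994 mol.
C = m/V = 7.4994/10.963 = 0.68409 mol/m³.

0.684 mol/m³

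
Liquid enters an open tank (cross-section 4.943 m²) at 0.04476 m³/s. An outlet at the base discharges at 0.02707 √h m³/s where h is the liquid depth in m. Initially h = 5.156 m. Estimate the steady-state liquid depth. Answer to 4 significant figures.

Level balance: A dh/dt = 0.04476 − 0.02707 √h. Setting dh/dt = 0:
Q_in = 0.02707 √h_ss ⇒ √h_ss = 0.04476/0.02707 = 1.65349.
h_ss = 1.65349² = 2.73403 m. (Since h₀ = 5.156 m > h_ss, the level will fall toward this value.)

2.734 m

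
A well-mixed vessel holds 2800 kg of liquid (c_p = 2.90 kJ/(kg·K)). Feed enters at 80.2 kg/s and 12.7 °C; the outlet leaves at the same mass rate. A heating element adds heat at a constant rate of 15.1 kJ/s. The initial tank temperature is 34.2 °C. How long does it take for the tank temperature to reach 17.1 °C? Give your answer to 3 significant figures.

Heat balance on the well-mixed liquid: M c_p dT/dt = ṁ c_p (T_in − T) + 15.1.
τ = M/ṁ = 34.913 s; T_ss = T_in + Q̇/(ṁ c_p) = 12.765 °C.
T(t) = T_ss + (T₀ − T_ss) e^(−t/τ). Set T = 17.1:
e^(−t/τ) = (17.1 − 12.765)/(34.2 − 12.765) = 0.20224
t = −34.913 · ln(0.20224) = 55.801 s.

55.8 s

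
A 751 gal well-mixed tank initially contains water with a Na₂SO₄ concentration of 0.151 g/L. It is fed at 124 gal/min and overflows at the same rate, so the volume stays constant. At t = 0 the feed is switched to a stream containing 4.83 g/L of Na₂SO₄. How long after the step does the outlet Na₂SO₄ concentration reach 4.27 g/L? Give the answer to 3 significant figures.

Species balance: V dC/dt = Q(C_in − C) ⇒ τ = V/Q = 6.0565 min.
C(t) = C_in + (C₀ − C_in) e^(−t/τ). Set C = 4.27 and solve for t:
e^(−t/τ) = (C − C_in)/(C₀ − C_in) = (4.27 − 4.83)/(0.151 − 4.83) = 0.11968
t = −τ ln(…) = 6.0565 × 2.1229 = 12.857 min.

12.9 min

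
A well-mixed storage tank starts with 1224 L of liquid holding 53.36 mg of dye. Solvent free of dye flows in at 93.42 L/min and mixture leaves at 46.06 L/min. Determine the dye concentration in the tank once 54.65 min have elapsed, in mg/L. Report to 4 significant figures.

0.004636 mg/L

Let m(t) be the amount of dye. Volume: V(t) = V₀ + (Q_in − Q_out) t = 1224 + 47.3600 t; V(54.65) = 3812.22 L.
Solute balance: dm/dt = 0 − Q_out C = −Q_out m/V(t).
Separate: dm/m = −Q_out dt/V(t) ⇒ ln(m/m₀) = −(Q_out/(Q_in−Q_out)) ln(V/V₀).
m = m₀ (V₀/V)^(Q_out/(Q_in−Q_out)) = 53.36 × (1224/3812.22)^(0.972551) = 17.6751 mg.
C = m/V = 17.6751/3812.22 = 0.00463643 mg/L.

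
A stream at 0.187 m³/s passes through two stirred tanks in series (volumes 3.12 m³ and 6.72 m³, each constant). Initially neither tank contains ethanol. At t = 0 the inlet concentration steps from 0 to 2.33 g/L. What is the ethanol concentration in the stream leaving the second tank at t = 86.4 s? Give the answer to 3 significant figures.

Species balance on tank i: dCᵢ/dt = (Cᵢ₋₁ − Cᵢ)/τᵢ with τᵢ = Vᵢ/Q.
τ₁ = 3.12/0.187 = 16.684 s; τ₂ = 6.72/0.187 = 35.936 s.
Solving the cascade with C₁(0)=C₂(0)=0 gives C₂(t) = C_in[1 − (τ₁ e^(−t/τ₁) − τ₂ e^(−t/τ₂))/(τ₁ − τ₂)].
At t = 86.4: e^(−t/τ₁) = 0.0056367, e^(−t/τ₂) = 0.090330.
C₂ = 2.33·[1 − (16.684·0.0056367 − 35.936·0.090330)/(-19.251)] = 2.33·0.83627 = 1.9485 g/L.

1.95 g/L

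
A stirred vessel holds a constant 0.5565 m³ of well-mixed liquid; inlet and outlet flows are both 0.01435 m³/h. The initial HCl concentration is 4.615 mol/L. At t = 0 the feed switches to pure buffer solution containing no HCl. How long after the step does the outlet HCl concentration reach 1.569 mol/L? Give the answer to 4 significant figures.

Species balance: V dC/dt = Q(C_in − C) ⇒ τ = V/Q = 38.7805 h.
C(t) = C_in + (C₀ − C_in) e^(−t/τ). Set C = 1.569 and solve for t:
e^(−t/τ) = (C − C_in)/(C₀ − C_in) = (1.569 − 0)/(4.615 − 0) = 0.339978
t = −τ ln(…) = 38.7805 × 1.07887 = 41.8392 h.

41.84 h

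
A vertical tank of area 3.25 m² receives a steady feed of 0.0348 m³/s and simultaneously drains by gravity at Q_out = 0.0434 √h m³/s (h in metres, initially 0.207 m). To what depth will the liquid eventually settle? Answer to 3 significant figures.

0.643 m

A dh/dt = Q_in − 0.0434 √h. Steady state requires inflow = outflow:
Q_in = 0.0434 √h_ss ⇒ √h_ss = 0.0348/0.0434 = 0.80184.
h_ss = 0.80184² = 0.64295 m. (Since h₀ = 0.207 m < h_ss, the level will rise toward this value.)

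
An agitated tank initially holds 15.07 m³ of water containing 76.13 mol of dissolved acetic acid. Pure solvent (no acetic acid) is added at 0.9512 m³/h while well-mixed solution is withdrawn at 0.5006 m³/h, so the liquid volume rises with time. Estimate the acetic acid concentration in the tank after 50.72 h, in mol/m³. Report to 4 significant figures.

0.7200 mol/m³

Total volume: dV/dt = Q_in − Q_out = 0.450600 m³/h, so V(t) = 15.07 + 0.450600 t and V(50.72) = 37.9244 m³.
Solute balance: dm/dt = 0 − Q_out C = −Q_out m/V(t).
Separate: dm/m = −Q_out dt/V(t) ⇒ ln(m/m₀) = −(Q_out/(Q_in−Q_out)) ln(V/V₀).
m = m₀ (V₀/V)^(Q_out/(Q_in−Q_out)) = 76.13 × (15.07/37.9244)^(1.11096) = 27.3071 mol.
C = m/V = 27.3071/37.9244 = 0.720039 mol/m³.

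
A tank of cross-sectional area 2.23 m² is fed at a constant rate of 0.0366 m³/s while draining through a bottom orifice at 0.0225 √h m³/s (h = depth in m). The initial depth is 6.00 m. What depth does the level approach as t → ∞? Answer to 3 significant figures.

A dh/dt = Q_in − 0.0225 √h. Steady state requires inflow = outflow:
Q_in = 0.0225 √h_ss ⇒ √h_ss = 0.0366/0.0225 = 1.6267.
h_ss = 1.6267² = 2.6460 m. (Since h₀ = 6.00 m > h_ss, the level will fall toward this value.)

2.65 m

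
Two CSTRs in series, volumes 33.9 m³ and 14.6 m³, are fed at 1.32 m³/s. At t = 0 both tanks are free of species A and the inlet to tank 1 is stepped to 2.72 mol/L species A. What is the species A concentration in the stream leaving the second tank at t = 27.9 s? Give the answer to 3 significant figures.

1.27 mol/L

Species balance on tank i: dCᵢ/dt = (Cᵢ₋₁ − Cᵢ)/τᵢ with τᵢ = Vᵢ/Q.
τ₁ = 33.9/1.32 = 25.682 s; τ₂ = 14.6/1.32 = 11.061 s.
Tank 1: C₁ = C_in(1 − e^(−t/τ₁)). Tank 2 (τ₁ ≠ τ₂): C₂ = C_in[1 − (τ₁ e^(−t/τ₁) − τ₂ e^(−t/τ₂))/(τ₁ − τ₂)].
At t = 27.9: e^(−t/τ₁) = 0.33744, e^(−t/τ₂) = 0.080261.
C₂ = 2.72·[1 − (25.682·0.33744 − 11.061·0.080261)/(14.621)] = 2.72·0.46801 = 1.2730 mol/L.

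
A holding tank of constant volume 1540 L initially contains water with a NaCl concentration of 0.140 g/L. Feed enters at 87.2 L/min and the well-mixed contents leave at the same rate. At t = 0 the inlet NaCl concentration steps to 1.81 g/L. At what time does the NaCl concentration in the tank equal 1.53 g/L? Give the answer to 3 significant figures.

31.5 min

Species balance: V dC/dt = Q(C_in − C) ⇒ τ = V/Q = 17.661 min.
C(t) = C_in + (C₀ − C_in) e^(−t/τ). Set C = 1.53 and solve for t:
e^(−t/τ) = (C − C_in)/(C₀ − C_in) = (1.53 − 1.81)/(0.140 − 1.81) = 0.16766
t = −τ ln(…) = 17.661 × 1.7858 = 31.538 min.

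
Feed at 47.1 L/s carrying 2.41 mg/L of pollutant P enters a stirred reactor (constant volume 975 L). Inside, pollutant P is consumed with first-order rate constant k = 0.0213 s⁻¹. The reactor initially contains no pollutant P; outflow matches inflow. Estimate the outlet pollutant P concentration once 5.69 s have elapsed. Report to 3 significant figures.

0.547 mg/L

V dC/dt = Q(C_in − C) − k V C.
dC/dt = (Q/V) C_in − (Q/V + k) C; effective rate a = Q/V + k = 0.048308 + 0.0213 = 0.069608 s⁻¹.
C_ss = Q C_in/(Q + kV) = 1.6725 mg/L; C(t) = C_ss + (C₀ − C_ss) e^(−a t).
C(5.69) = 1.6725 + (-1.6725)·e^(−0.069608·5.69) = 1.6725 + (-1.6725)·0.67296 = 0.54699 mg/L.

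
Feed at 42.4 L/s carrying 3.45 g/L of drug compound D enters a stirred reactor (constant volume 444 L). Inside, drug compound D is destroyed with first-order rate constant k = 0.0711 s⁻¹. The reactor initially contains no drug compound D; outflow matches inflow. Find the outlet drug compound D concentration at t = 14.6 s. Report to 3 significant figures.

1.80 g/L

V dC/dt = Q(C_in − C) − k V C.
This is linear with rate a = Q/V + k = 0.16660 s⁻¹.
C_ss = Q C_in/(Q + kV) = 1.9776 g/L; C(t) = C_ss + (C₀ − C_ss) e^(−a t).
C(14.6) = 1.9776 + (-1.9776)·e^(−0.16660·14.6) = 1.9776 + (-1.9776)·0.087835 = 1.8039 g/L.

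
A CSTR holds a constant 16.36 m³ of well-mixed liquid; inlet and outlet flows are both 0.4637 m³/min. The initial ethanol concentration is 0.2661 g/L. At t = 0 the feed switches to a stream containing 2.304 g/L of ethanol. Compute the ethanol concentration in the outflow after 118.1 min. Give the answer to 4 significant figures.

2.232 g/L

Accumulation = in − out for the solute gives V dC/dt = Q(C_in − C).
Rewrite as dC/dt + C/τ = C_in/τ, τ = V/Q = 35.2814 min.
This is linear first-order; C(t) = C_in + (C₀ − C_in) e^(−t/τ).
C(118.1) = 2.304 + (0.2661 − 2.304)·e^(−118.1/35.2814) = 2.304 + (-2.03790)·0.0351768 = 2.23231 g/L.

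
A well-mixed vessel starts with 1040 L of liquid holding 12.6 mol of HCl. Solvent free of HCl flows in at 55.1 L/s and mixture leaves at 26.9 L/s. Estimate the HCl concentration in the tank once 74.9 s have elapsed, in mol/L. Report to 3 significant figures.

0.00139 mol/L

Let m(t) be the amount of HCl. Volume: V(t) = V₀ + (Q_in − Q_out) t = 1040 + 28.200 t; V(74.9) = 3152.2 L.
Solute balance: dm/dt = 0 − Q_out C = −Q_out m/V(t).
Separate: dm/m = −Q_out dt/V(t) ⇒ ln(m/m₀) = −(Q_out/(Q_in−Q_out)) ln(V/V₀).
m = m₀ (V₀/V)^(Q_out/(Q_in−Q_out)) = 12.6 × (1040/3152.2)^(0.95390) = 4.3752 mol.
C = m/V = 4.3752/3152.2 = 0.0013880 mol/L.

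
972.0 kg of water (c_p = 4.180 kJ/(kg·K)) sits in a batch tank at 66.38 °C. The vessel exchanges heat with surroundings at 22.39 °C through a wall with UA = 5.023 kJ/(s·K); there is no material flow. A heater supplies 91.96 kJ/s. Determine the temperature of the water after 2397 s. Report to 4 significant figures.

42.02 °C

Lumped-capacitance energy balance: M c_p dT/dt = UA(T_amb − T) + Q̇.
dT/dt = (T_ss − T)/τ with T_ss = T_amb + Q̇/UA = 22.39 + 91.96/5.023 = 40.6978 °C, τ = M c_p/UA = 972.0·4.180/5.023 = 808.871 s.
This is linear first-order; T(t) = T_ss + (T₀ − T_ss) e^(−t/τ).
T(2397) = 40.6978 + (25.6822)·0.0516436 = 42.0241 °C.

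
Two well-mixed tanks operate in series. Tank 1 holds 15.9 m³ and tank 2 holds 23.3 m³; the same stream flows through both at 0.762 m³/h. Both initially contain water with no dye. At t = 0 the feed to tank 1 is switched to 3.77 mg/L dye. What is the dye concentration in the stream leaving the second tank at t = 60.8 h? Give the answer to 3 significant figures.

Species balance on tank i: dCᵢ/dt = (Cᵢ₋₁ − Cᵢ)/τᵢ with τᵢ = Vᵢ/Q.
τ₁ = 15.9/0.762 = 20.866 h; τ₂ = 23.3/0.762 = 30.577 h.
Solving the cascade with C₁(0)=C₂(0)=0 gives C₂(t) = C_in[1 − (τ₁ e^(−t/τ₁) − τ₂ e^(−t/τ₂))/(τ₁ − τ₂)].
At t = 60.8: e^(−t/τ₁) = 0.054269, e^(−t/τ₂) = 0.13692.
C₂ = 3.77·[1 − (20.866·0.054269 − 30.577·0.13692)/(-9.7113)] = 3.77·0.68551 = 2.5844 mg/L.

2.58 mg/L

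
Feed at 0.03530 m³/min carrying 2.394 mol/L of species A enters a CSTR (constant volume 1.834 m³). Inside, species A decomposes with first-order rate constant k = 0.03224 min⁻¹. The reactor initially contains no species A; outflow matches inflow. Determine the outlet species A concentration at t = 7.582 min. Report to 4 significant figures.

0.2892 mol/L

V dC/dt = Q(C_in − C) − k V C.
dC/dt = (Q/V) C_in − (Q/V + k) C; effective rate a = Q/V + k = 0.0192475 + 0.03224 = 0.0514875 min⁻¹.
C_ss = Q C_in/(Q + kV) = 0.894947 mol/L; C(t) = C_ss + (C₀ − C_ss) e^(−a t).
C(7.582) = 0.894947 + (-0.894947)·e^(−0.0514875·7.582) = 0.894947 + (-0.894947)·0.676801 = 0.289246 mol/L.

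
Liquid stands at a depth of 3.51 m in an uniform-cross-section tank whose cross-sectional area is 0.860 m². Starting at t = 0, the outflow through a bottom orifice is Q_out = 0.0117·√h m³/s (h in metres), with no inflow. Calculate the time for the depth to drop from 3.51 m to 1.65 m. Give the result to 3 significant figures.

86.6 s

With no inflow, A dh/dt = −0.0117 √h.
Separate and integrate: 2(√h − √h₀) = −(0.0117/A) t.
t = 2A(√h₀ − √h)/0.0117 = 2·0.860·(√3.51 − √1.65)/0.0117
  = 1.7200 × (1.8735 − 1.2845) / 0.0117 = 86.585 s.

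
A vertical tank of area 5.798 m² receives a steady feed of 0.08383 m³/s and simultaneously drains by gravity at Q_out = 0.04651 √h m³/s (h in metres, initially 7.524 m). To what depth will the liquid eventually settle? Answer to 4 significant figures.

3.249 m

A dh/dt = Q_in − 0.04651 √h. Steady state requires inflow = outflow:
Q_in = 0.04651 √h_ss ⇒ √h_ss = 0.08383/0.04651 = 1.80241.
h_ss = 1.80241² = 3.24867 m. (Since h₀ = 7.524 m > h_ss, the level will fall toward this value.)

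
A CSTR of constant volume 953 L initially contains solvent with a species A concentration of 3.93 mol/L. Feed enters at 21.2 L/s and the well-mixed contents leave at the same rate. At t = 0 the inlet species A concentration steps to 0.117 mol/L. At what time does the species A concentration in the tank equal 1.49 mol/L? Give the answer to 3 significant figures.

45.9 s

Unsteady species balance (constant V, well mixed): V dC/dt = Q(C_in − C), so τ = V/Q = 44.953 s.
C(t) = C_in + (C₀ − C_in) e^(−t/τ). Set C = 1.49 and solve for t:
e^(−t/τ) = (C − C_in)/(C₀ − C_in) = (1.49 − 0.117)/(3.93 − 0.117) = 0.36008
t = −τ ln(…) = 44.953 × 1.0214 = 45.916 s.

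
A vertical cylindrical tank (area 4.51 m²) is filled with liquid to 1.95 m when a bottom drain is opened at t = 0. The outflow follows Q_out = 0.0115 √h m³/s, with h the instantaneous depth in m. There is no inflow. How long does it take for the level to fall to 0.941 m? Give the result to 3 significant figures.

Accumulation of liquid (constant cross-section A): A dh/dt = −0.0115 √h.
∫ h^(−1/2) dh = −(0.0115/A) ∫ dt, giving 2√h = 2√h₀ − (0.0115/A) t.
t = 2A(√h₀ − √h)/0.0115 = 2·4.51·(√1.95 − √0.941)/0.0115
  = 9.0200 × (1.3964 − 0.97005) / 0.0115 = 334.42 s.

334 s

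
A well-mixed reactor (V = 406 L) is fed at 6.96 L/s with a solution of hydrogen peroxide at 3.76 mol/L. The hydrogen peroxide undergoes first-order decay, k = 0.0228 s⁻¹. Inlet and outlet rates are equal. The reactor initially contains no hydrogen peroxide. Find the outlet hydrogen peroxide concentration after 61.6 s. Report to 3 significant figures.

1.48 mol/L

Species balance: V dC/dt = Q C_in − Q C − k V C.
dC/dt = (Q/V) C_in − (Q/V + k) C; effective rate a = Q/V + k = 0.017143 + 0.0228 = 0.039943 s⁻¹.
C_ss = Q C_in/(Q + kV) = 1.6137 mol/L; C(t) = C_ss + (C₀ − C_ss) e^(−a t).
C(61.6) = 1.6137 + (-1.6137)·e^(−0.039943·61.6) = 1.6137 + (-1.6137)·0.085394 = 1.4759 mol/L.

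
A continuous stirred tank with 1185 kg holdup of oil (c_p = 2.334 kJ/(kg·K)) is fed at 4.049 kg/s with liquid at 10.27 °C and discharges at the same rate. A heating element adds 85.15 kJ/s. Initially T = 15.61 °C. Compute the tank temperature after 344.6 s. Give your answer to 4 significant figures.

Energy balance: M c_p dT/dt = ṁ c_p (T_in − T) + 85.15.
τ = M/ṁ = 292.665 s; T_ss = T_in + Q̇/(ṁ c_p) = 10.27 + 85.15/(4.049·2.334) = 19.2802 °C.
Integrating: T(t) = T_ss + (T₀ − T_ss) e^(−t/τ).
T(344.6) = 19.2802 + (-3.67023)·e^(−344.6/292.665) = 19.2802 + (-3.67023)·0.308061 = 18.1496 °C.

18.15 °C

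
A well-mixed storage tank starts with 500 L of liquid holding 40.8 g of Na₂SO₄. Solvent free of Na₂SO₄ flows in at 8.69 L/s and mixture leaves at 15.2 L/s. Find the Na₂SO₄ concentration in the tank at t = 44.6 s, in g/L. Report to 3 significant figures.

Total volume: dV/dt = Q_in − Q_out = -6.5100 L/s, so V(t) = 500 − 6.5100 t and V(44.6) = 209.65 L.
Solute balance: dm/dt = 0 − Q_out C = −Q_out m/V(t).
dm/m = −Q_out dt/(V₀ − 6.5100 t); integrating gives ln(m/m₀) = −(Q_out/(Q_in−Q_out)) ln(V/V₀).
m = m₀ (V₀/V)^(Q_out/(Q_in−Q_out)) = 40.8 × (500/209.65)^(-2.3349) = 5.3620 g.
C = m/V = 5.3620/209.65 = 0.025575 g/L.

0.0256 g/L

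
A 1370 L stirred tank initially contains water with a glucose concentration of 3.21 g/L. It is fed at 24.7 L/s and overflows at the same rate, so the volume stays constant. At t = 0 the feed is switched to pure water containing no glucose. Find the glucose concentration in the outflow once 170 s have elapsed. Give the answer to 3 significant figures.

0.150 g/L

Mass balance on the solute (V constant): V dC/dt = Q(C_in − C).
Time constant τ = V/Q = 1370/24.7 = 55.466 s.
Solution: C(t) = C_in + (C₀ − C_in) e^(−t/τ).
C(170) = 0 + (3.21 − 0)·e^(−170/55.466) = 0 + (3.2100)·0.046656 = 0.14976 g/L.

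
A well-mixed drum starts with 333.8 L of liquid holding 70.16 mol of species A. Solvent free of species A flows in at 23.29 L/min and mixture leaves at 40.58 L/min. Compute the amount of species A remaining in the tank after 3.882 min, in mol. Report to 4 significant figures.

Total volume: dV/dt = Q_in − Q_out = -17.2900 L/min, so V(t) = 333.8 − 17.2900 t and V(3.882) = 266.680 L.
No species A enters, so dm/dt = −Q_out · (m/V).
dm/m = −Q_out dt/(V₀ − 17.2900 t); integrating gives ln(m/m₀) = −(Q_out/(Q_in−Q_out)) ln(V/V₀).
m = m₀ (V₀/V)^(Q_out/(Q_in−Q_out)) = 70.16 × (333.8/266.680)^(-2.34702) = 41.4253 mol.

41.43 mol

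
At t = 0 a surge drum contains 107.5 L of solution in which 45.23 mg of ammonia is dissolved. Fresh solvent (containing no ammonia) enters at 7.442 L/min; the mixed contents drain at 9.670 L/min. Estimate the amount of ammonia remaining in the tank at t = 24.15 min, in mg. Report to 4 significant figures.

2.223 mg

Total volume: dV/dt = Q_in − Q_out = -2.22800 L/min, so V(t) = 107.5 − 2.22800 t and V(24.15) = 53.6938 L.
No ammonia enters, so dm/dt = −Q_out · (m/V).
dm/m = −Q_out dt/(V₀ − 2.22800 t); integrating gives ln(m/m₀) = −(Q_out/(Q_in−Q_out)) ln(V/V₀).
m = m₀ (V₀/V)^(Q_out/(Q_in−Q_out)) = 45.23 × (107.5/53.6938)^(-4.34022) = 2.22290 mg.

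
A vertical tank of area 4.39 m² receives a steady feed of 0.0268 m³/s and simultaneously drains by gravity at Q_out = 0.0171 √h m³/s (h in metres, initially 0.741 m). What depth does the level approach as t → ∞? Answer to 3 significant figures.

A dh/dt = Q_in − 0.0171 √h. Steady state requires inflow = outflow:
Q_in = 0.0171 √h_ss ⇒ √h_ss = 0.0268/0.0171 = 1.5673.
h_ss = 1.5673² = 2.4563 m. (Since h₀ = 0.741 m < h_ss, the level will rise toward this value.)

2.46 m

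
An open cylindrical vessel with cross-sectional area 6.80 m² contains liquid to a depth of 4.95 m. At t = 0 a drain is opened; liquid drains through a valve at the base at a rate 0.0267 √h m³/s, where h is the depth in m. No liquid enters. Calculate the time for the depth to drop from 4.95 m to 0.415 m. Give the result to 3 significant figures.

Accumulation of liquid (constant cross-section A): A dh/dt = −0.0267 √h.
∫ h^(−1/2) dh = −(0.0267/A) ∫ dt, giving 2√h = 2√h₀ − (0.0267/A) t.
t = 2A(√h₀ − √h)/0.0267 = 2·6.80·(√4.95 − √0.415)/0.0267
  = 13.600 × (2.2249 − 0.64420) / 0.0267 = 805.13 s.

805 s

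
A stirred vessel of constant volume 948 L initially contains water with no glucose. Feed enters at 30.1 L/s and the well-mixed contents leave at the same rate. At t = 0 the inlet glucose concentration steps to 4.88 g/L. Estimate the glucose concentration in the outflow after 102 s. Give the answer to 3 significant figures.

4.69 g/L

Unsteady species balance (constant V, well mixed): V dC/dt = Q(C_in − C).
So dC/dt = (C_in − C)/τ with τ = V/Q = 948/30.1 = 31.495 s.
Integrating: C(t) = C_in + (C₀ − C_in) e^(−t/τ).
C(102) = 4.88 + (0 − 4.88)·e^(−102/31.495) = 4.88 + (-4.8800)·0.039218 = 4.6886 g/L.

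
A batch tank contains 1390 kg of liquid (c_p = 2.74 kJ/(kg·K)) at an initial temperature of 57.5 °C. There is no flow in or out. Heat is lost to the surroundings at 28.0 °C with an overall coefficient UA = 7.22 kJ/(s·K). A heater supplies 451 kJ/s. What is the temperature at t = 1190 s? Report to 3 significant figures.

87.0 °C

Unsteady energy balance on the tank contents: M c_p dT/dt = −UA(T − T_amb) + Q̇.
dT/dt = (T_ss − T)/τ with T_ss = T_amb + Q̇/UA = 28.0 + 451/7.22 = 90.465 °C, τ = M c_p/UA = 1390·2.74/7.22 = 527.51 s.
Integrating: T(t) = T_ss + (T₀ − T_ss) e^(−t/τ).
T(1190) = 90.465 + (-32.965)·0.10478 = 87.011 °C.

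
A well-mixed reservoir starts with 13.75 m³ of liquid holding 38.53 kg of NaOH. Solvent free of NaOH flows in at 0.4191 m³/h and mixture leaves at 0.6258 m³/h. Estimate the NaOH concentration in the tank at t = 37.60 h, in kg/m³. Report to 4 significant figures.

Let m(t) be the amount of NaOH. Volume: V(t) = V₀ + (Q_in − Q_out) t = 13.75 − 0.206700 t; V(37.60) = 5.97808 m³.
Species balance (pure solvent in): dm/dt = −Q_out · m/V(t).
dm/m = −Q_out dt/(V₀ − 0.206700 t); integrating gives ln(m/m₀) = −(Q_out/(Q_in−Q_out)) ln(V/V₀).
m = m₀ (V₀/V)^(Q_out/(Q_in−Q_out)) = 38.53 × (13.75/5.97808)^(-3.02758) = 3.09457 kg.
C = m/V = 3.09457/5.97808 = 0.517653 kg/m³.

0.5177 kg/m³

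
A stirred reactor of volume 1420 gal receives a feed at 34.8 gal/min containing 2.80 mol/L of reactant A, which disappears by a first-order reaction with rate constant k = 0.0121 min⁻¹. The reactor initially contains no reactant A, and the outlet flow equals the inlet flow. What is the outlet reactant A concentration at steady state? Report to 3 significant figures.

1.87 mol/L

Accumulation = in − out − consumed: V dC/dt = Q C_in − Q C − k V C.
At steady state: 0 = Q C_in − (Q + kV) C_ss, so C_ss = Q C_in/(Q + kV).
C_ss = 34.8·2.80/(34.8 + 0.0121·1420) = 97.440/51.982 = 1.8745 mol/L.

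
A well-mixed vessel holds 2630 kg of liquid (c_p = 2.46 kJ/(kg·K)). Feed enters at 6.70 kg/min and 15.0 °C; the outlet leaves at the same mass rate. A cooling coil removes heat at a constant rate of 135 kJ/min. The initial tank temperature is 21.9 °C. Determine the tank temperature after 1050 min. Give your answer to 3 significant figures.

First-law balance (no shaft work): M c_p dT/dt = ṁ c_p (T_in − T) − 135.
Rearrange: dT/dt = (T_ss − T)/τ with τ = M/ṁ = 392.54 min and T_ss = T_in − Q̇/(ṁ c_p) = 6.8092 °C.
This is linear first-order; T(t) = T_ss + (T₀ − T_ss) e^(−t/τ).
T(1050) = 6.8092 + (15.091)·e^(−1050/392.54) = 6.8092 + (15.091)·0.068913 = 7.8492 °C.

7.85 °C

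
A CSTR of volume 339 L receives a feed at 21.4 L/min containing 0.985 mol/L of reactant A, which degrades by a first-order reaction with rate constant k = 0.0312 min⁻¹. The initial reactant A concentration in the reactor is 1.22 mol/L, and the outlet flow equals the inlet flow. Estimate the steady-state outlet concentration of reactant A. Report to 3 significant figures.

0.659 mol/L

V dC/dt = Q(C_in − C) − k V C.
Steady state (dC/dt = 0): C_ss = Q C_in/(Q + kV) = C_in/(1 + kV/Q).
C_ss = 21.4·0.985/(21.4 + 0.0312·339) = 21.079/31.977 = 0.65920 mol/L.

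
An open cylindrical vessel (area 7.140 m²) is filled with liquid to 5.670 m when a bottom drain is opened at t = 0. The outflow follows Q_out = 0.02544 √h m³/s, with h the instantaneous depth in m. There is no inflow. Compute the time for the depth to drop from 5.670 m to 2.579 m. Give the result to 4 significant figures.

435.2 s

With no inflow, A dh/dt = −0.02544 √h.
∫ h^(−1/2) dh = −(0.02544/A) ∫ dt, giving 2√h = 2√h₀ − (0.02544/A) t.
t = 2A(√h₀ − √h)/0.02544 = 2·7.140·(√5.670 − √2.579)/0.02544
  = 14.2800 × (2.38118 − 1.60593) / 0.02544 = 435.164 s.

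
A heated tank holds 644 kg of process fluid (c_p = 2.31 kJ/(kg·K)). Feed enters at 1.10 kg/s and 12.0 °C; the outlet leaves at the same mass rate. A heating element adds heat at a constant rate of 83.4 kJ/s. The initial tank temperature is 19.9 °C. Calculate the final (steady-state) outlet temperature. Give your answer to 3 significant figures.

Unsteady energy balance on the tank contents: M c_p dT/dt = ṁ c_p (T_in − T) + 83.4.
At steady state dT/dt = 0 ⇒ T_ss = T_in + Q̇/(ṁ c_p) = 12.0 + 83.4/(1.10·2.31) = 44.822 °C.

44.8 °C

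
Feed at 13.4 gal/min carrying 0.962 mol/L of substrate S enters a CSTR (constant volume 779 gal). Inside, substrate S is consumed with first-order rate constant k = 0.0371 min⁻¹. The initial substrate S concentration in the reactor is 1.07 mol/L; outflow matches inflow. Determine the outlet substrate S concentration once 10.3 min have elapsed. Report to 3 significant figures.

Accumulation = in − out − consumed: V dC/dt = Q C_in − Q C − k V C.
dC/dt = (Q/V) C_in − (Q/V + k) C; effective rate a = Q/V + k = 0.017202 + 0.0371 = 0.054302 min⁻¹.
C_ss = Q C_in/(Q + kV) = 0.30474 mol/L; C(t) = C_ss + (C₀ − C_ss) e^(−a t).
C(10.3) = 0.30474 + (0.76526)·e^(−0.054302·10.3) = 0.30474 + (0.76526)·0.57161 = 0.74217 mol/L.

0.742 mol/L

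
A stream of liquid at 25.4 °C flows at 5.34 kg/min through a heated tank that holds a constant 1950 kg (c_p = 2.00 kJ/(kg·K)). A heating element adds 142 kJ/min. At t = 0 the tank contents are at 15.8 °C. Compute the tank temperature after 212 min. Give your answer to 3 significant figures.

Energy balance: M c_p dT/dt = ṁ c_p (T_in − T) + 142.
Rearrange: dT/dt = (T_ss − T)/τ with τ = M/ṁ = 365.17 min and T_ss = T_in + Q̇/(ṁ c_p) = 38.696 °C.
T approaches T_ss exponentially: T(t) = T_ss + (T₀ − T_ss) e^(−t/τ).
T(212) = 38.696 + (-22.896)·e^(−212/365.17) = 38.696 + (-22.896)·0.55959 = 25.884 °C.

25.9 °C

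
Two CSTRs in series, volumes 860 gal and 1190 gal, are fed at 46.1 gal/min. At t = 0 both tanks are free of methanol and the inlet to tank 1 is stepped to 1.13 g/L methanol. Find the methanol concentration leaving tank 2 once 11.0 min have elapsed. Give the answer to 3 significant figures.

0.102 g/L

Each tank obeys Vᵢ dCᵢ/dt = Q(Cᵢ₋₁ − Cᵢ), so τᵢ = Vᵢ/Q.
τ₁ = 860/46.1 = 18.655 min; τ₂ = 1190/46.1 = 25.813 min.
Tank 1: C₁ = C_in(1 − e^(−t/τ₁)). Tank 2 (τ₁ ≠ τ₂): C₂ = C_in[1 − (τ₁ e^(−t/τ₁) − τ₂ e^(−t/τ₂))/(τ₁ − τ₂)].
At t = 11.0: e^(−t/τ₁) = 0.55452, e^(−t/τ₂) = 0.65303.
C₂ = 1.13·[1 − (18.655·0.55452 − 25.813·0.65303)/(-7.1584)] = 1.13·0.090254 = 0.10199 g/L.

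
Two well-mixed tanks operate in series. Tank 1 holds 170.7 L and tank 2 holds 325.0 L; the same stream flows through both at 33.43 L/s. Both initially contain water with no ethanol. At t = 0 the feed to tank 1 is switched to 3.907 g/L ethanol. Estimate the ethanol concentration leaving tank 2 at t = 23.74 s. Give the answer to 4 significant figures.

Time constants: τᵢ = Vᵢ/Q for each well-mixed tank.
τ₁ = 170.7/33.43 = 5.10619 s; τ₂ = 325.0/33.43 = 9.72181 s.
Tank 1: C₁ = C_in(1 − e^(−t/τ₁)). Tank 2 (τ₁ ≠ τ₂): C₂ = C_in[1 − (τ₁ e^(−t/τ₁) − τ₂ e^(−t/τ₂))/(τ₁ − τ₂)].
At t = 23.74: e^(−t/τ₁) = 0.00956871, e^(−t/τ₂) = 0.0869925.
C₂ = 3.907·[1 − (5.10619·0.00956871 − 9.72181·0.0869925)/(-4.61561)] = 3.907·0.827355 = 3.23247 g/L.

3.232 g/L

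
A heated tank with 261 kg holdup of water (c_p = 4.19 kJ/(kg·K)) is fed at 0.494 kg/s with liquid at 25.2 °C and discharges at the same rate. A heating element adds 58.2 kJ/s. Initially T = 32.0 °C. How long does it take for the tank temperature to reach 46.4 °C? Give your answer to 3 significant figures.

M c_p dT/dt = ṁ c_p (T_in − T) + Q̇.
τ = M/ṁ = 528.34 s; T_ss = T_in + Q̇/(ṁ c_p) = 53.318 °C.
T(t) = T_ss + (T₀ − T_ss) e^(−t/τ). Set T = 46.4:
e^(−t/τ) = (46.4 − 53.318)/(32.0 − 53.318) = 0.32451
t = −528.34 · ln(0.32451) = 594.62 s.

595 s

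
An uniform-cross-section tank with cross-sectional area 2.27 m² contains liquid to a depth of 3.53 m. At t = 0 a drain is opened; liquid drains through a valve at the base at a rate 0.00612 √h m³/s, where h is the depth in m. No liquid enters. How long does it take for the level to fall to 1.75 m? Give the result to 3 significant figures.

With no inflow, A dh/dt = −0.00612 √h.
This is separable: 2 d(√h)/dt = −0.00612/A, so √h = √h₀ − (0.00612/(2A)) t.
t = 2A(√h₀ − √h)/0.00612 = 2·2.27·(√3.53 − √1.75)/0.00612
  = 4.5400 × (1.8788 − 1.3229) / 0.00612 = 412.42 s.

412 s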